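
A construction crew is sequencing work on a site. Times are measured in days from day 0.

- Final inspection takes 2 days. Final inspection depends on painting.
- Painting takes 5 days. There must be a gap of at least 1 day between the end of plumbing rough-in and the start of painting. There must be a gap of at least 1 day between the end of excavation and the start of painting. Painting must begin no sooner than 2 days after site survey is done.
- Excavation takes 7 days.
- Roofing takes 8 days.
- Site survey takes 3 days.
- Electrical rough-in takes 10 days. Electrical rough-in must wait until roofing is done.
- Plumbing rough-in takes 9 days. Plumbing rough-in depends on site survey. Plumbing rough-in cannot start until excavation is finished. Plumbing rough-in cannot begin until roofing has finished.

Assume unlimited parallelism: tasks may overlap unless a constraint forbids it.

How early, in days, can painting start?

18

Roofing has no prerequisites, so it starts at day 0 and finishes at day 8.
Excavation can start immediately at day 0; it finishes at day 7.
Site survey has no prerequisites, so it starts at day 0 and finishes at day 3.
For plumbing rough-in: site survey (finishes day 3); excavation (finishes day 7); roofing (finishes day 8). Taking the maximum gives a start of day 8, and it finishes at 8 + 9 = day 17.
Painting waits on plumbing rough-in (finishes day 17, plus 1-day gap → day 18); excavation (finishes day 7, plus 1-day gap → day 8); site survey (finishes day 3, plus 2-day gap → day 5). The latest of these is day 18, which is the earliest painting can start.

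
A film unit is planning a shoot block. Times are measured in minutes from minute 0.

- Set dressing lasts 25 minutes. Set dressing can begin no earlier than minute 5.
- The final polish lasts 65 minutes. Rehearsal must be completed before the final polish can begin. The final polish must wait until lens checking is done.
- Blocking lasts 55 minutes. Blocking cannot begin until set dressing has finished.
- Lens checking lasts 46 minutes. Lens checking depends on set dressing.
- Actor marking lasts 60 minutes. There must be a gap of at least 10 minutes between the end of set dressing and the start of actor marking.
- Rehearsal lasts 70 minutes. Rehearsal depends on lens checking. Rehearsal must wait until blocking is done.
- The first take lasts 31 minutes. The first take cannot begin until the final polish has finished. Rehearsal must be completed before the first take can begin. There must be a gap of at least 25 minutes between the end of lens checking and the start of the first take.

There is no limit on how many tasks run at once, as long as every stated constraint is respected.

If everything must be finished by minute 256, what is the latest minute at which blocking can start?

To finish by minute 256, the first take (duration 31) must start no later than minute 225.
The final polish feeds into the first take (must start by minute 225); so the final polish must finish by minute 225 and therefore start by minute 160.
Rehearsal must finish in time for the final polish (must start by minute 160); the first take (must start by minute 225). The tightest is minute 160, so rehearsal must start by 160 − 70 = minute 90.
Blocking has to be done before rehearsal (must start by minute 90). That means finishing by minute 90, i.e. starting by 90 − 55 = minute 35.

35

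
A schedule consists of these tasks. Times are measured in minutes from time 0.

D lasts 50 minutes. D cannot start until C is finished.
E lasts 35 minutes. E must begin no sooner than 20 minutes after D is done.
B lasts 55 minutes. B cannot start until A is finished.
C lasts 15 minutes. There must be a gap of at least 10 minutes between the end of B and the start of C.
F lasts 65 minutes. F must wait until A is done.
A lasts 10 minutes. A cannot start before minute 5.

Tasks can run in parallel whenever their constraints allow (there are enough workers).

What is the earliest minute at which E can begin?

165

A cannot begin until its own release at minute 5. It runs from minute 5 to 5 + 10 = minute 15.
B cannot begin until A (finishes minute 15). It runs from minute 15 to 15 + 55 = minute 70.
C cannot begin until B (finishes minute 70, plus 10-minute gap → minute 80). It runs from minute 80 to 80 + 15 = minute 95.
After C (finishes minute 95), D can start at minute 95 and finishes at minute 145.
E waits on D (finishes minute 145, plus 20-minute gap → minute 165), so the earliest it can start is minute 165.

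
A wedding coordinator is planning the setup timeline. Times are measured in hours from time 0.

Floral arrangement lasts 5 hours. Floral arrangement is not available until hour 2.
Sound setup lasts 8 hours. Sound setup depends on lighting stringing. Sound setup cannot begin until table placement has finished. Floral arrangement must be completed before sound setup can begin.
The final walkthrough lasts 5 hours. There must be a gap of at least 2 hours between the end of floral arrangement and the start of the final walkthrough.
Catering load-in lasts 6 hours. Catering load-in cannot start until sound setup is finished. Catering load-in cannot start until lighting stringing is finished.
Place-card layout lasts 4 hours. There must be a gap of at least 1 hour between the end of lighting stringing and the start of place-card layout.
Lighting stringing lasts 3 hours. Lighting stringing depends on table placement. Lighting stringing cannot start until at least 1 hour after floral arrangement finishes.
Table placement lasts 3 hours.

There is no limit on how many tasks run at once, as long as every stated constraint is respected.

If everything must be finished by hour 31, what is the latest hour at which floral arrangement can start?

8

To finish by hour 31, catering load-in (duration 6) must start no later than hour 25.
Since catering load-in (must start by hour 25) depends on it, sound setup must finish by hour 25. Backing off its 8-hour duration gives a latest start of hour 17.
Nothing follows place-card layout; the deadline of hour 31 is its only limit. It must start by 31 − 4 = hour 27.
Lighting stringing feeds sound setup (must start by hour 17); catering load-in (must start by hour 25); place-card layout (must start by hour 27, minus 1-hour gap → hour 26). Taking the minimum, lighting stringing must finish by hour 17 and start by 17 − 3 = hour 14.
The final walkthrough must finish by hour 31; it takes 5 hours, so it must start by 31 − 5 = hour 26.
For floral arrangement: lighting stringing (must start by hour 14, minus 1-hour gap → hour 13); sound setup (must start by hour 17); the final walkthrough (must start by hour 26, minus 2-hour gap → hour 24). The most restrictive is hour 13; with a 5-hour duration, floral arrangement must start by hour 8.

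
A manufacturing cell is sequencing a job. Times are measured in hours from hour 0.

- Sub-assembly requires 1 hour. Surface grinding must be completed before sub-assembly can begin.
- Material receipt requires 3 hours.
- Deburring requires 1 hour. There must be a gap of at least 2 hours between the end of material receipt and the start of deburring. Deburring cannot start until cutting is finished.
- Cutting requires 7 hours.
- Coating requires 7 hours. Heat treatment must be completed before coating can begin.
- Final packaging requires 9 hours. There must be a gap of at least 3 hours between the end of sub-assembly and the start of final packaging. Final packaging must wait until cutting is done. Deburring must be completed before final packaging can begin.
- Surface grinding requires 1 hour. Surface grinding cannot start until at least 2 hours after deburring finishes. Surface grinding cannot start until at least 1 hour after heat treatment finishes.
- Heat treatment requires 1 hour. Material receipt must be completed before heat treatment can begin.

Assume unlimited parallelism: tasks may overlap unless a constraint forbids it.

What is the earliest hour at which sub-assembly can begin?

Cutting has no prerequisites, so it starts at hour 0 and finishes at hour 7.
Material receipt can start immediately at hour 0; it finishes at hour 3.
Heat treatment waits on material receipt (finishes hour 3), so it starts at hour 3 and finishes at 3 + 1 = hour 4.
Deburring cannot start until material receipt (finishes hour 3, plus 2-hour gap → hour 5); cutting (finishes hour 7). The controlling bound is hour 7, so deburring finishes at 7 + 1 = hour 8.
Surface grinding cannot start until deburring (finishes hour 8, plus 2-hour gap → hour 10); heat treatment (finishes hour 4, plus 1-hour gap → hour 5). The controlling bound is hour 10, so surface grinding finishes at 10 + 1 = hour 11.
Sub-assembly waits on surface grinding (finishes hour 11), so the earliest it can start is hour 11.

11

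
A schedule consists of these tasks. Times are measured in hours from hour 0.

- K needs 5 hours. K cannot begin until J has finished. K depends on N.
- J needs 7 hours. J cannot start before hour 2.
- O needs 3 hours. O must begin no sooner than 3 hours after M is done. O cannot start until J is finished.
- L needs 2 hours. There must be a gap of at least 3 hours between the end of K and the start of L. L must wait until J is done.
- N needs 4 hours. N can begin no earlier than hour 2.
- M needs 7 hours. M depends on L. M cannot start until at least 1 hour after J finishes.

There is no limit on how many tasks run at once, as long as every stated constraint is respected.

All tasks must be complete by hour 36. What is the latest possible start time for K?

Nothing follows O; the deadline of hour 36 is its only limit. It must start by 36 − 3 = hour 33.
M has to be done before O (must start by hour 33, minus 3-hour gap → hour 30). That means finishing by hour 30, i.e. starting by 30 − 7 = hour 23.
L has to be done before M (must start by hour 23). That means finishing by hour 23, i.e. starting by 23 − 2 = hour 21.
K must finish before L (must start by hour 21, minus 3-hour gap → hour 18). With a 5-hour duration, K must start by 18 − 5 = hour 13.

13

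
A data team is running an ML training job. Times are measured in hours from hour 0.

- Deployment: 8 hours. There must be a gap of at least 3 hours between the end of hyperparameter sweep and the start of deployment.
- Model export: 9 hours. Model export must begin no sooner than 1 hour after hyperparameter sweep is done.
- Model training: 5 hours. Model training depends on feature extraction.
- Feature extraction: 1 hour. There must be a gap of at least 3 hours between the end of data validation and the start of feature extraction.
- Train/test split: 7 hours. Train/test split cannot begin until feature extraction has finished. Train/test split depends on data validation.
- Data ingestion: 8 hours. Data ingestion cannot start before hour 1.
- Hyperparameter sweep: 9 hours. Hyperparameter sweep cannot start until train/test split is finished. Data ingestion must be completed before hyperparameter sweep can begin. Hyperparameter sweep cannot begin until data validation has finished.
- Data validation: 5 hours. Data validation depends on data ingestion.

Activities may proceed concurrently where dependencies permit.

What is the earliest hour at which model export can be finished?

Data ingestion waits on its own release at hour 1, so it starts at hour 1 and finishes at 1 + 8 = hour 9.
After data ingestion (finishes hour 9), data validation can start at hour 9 and finishes at hour 14.
Feature extraction waits on data validation (finishes hour 14, plus 3-hour gap → hour 17), so it starts at hour 17 and finishes at 17 + 1 = hour 18.
For train/test split: feature extraction (finishes hour 18); data validation (finishes hour 14). Taking the maximum gives a start of hour 18, and it finishes at 18 + 7 = hour 25.
For hyperparameter sweep: train/test split (finishes hour 25); data ingestion (finishes hour 9); data validation (finishes hour 14). Taking the maximum gives a start of hour 25, and it finishes at 25 + 9 = hour 34.
Model export cannot begin until hyperparameter sweep (finishes hour 34, plus 1-hour gap → hour 35). It runs from hour 35 to 35 + 9 = hour 44.

44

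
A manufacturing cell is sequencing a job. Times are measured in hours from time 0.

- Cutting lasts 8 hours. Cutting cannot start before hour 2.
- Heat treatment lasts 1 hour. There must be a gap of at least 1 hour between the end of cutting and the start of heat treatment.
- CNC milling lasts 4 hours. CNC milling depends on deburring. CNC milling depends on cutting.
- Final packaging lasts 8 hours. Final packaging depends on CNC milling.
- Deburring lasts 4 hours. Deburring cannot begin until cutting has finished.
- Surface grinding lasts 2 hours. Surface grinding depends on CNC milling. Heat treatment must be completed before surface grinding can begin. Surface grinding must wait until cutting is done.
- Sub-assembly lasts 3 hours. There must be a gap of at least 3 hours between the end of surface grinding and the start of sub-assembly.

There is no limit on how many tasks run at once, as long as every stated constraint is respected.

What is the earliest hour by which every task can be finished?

Cutting cannot begin until its own release at hour 2. It runs from hour 2 to 2 + 8 = hour 10.
After cutting (finishes hour 10, plus 1-hour gap → hour 11), heat treatment can start at hour 11 and finishes at hour 12.
After cutting (finishes hour 10), deburring can start at hour 10 and finishes at hour 14.
CNC milling cannot start until deburring (finishes hour 14); cutting (finishes hour 10). The controlling bound is hour 14, so CNC milling finishes at 14 + 4 = hour 18.
Final packaging waits on CNC milling (finishes hour 18), so it starts at hour 18 and finishes at 18 + 8 = hour 26.
Surface grinding cannot start until CNC milling (finishes hour 18); heat treatment (finishes hour 12); cutting (finishes hour 10). The controlling bound is hour 18, so surface grinding finishes at 18 + 2 = hour 20.
After surface grinding (finishes hour 20, plus 3-hour gap → hour 23), sub-assembly can start at hour 23 and finishes at hour 26.
All tasks are finished once the last one completes. Finish times: Cutting at 10, Deburring at 14, CNC milling at 18, Heat treatment at 12, Surface grinding at 20, Sub-assembly at 26, Final packaging at 26. The latest is hour 26.

26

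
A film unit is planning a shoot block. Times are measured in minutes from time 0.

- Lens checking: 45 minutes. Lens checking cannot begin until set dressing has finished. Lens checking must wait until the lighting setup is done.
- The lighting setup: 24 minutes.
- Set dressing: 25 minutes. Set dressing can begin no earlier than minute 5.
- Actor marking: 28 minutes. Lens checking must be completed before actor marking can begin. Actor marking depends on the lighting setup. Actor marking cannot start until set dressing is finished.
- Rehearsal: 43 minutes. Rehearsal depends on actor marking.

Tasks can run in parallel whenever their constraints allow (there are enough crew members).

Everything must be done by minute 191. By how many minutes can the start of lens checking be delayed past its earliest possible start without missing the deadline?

45

The lighting setup can start immediately at minute 0; it finishes at minute 24.
Set dressing waits on its own release at minute 5, so it starts at minute 5 and finishes at 5 + 25 = minute 30.
Lens checking has to wait for set dressing (finishes minute 30); the lighting setup (finishes minute 24). The latest of these is minute 30, so lens checking runs minute 30 to 30 + 45 = minute 75.

Working backward from the deadline:
Nothing follows rehearsal; the deadline of minute 191 is its only limit. It must start by 191 − 43 = minute 148.
Actor marking feeds into rehearsal (must start by minute 148); so actor marking must finish by minute 148 and therefore start by minute 120.
Lens checking must finish before actor marking (must start by minute 120). With a 45-minute duration, lens checking must start by 120 − 45 = minute 75.
So lens checking can start as early as minute 30 and as late as minute 75, giving 75 − 30 = 45 minutes of slack.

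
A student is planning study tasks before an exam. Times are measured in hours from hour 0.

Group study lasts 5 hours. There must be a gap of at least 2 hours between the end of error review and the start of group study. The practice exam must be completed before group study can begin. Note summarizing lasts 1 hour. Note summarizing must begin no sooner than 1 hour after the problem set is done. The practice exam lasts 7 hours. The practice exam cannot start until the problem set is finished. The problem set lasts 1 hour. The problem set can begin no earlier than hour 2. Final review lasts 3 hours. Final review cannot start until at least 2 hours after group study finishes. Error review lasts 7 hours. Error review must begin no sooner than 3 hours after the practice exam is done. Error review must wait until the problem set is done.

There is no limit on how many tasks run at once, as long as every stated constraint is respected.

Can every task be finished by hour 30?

No

After its own release at hour 2, the problem set can start at hour 2 and finishes at hour 3.
Note summarizing cannot begin until the problem set (finishes hour 3, plus 1-hour gap → hour 4). It runs from hour 4 to 4 + 1 = hour 5.
After the problem set (finishes hour 3), the practice exam can start at hour 3 and finishes at hour 10.
Error review cannot start until the practice exam (finishes hour 10, plus 3-hour gap → hour 13); the problem set (finishes hour 3). The controlling bound is hour 13, so error review finishes at 13 + 7 = hour 20.
For group study: error review (finishes hour 20, plus 2-hour gap → hour 22); the practice exam (finishes hour 10). Taking the maximum gives a start of hour 22, and it finishes at 22 + 5 = hour 27.
Final review cannot begin until group study (finishes hour 27, plus 2-hour gap → hour 29). It runs from hour 29 to 29 + 3 = hour 32.
The earliest everything can be done is hour 32, which is after the deadline of 30, so it is not possible.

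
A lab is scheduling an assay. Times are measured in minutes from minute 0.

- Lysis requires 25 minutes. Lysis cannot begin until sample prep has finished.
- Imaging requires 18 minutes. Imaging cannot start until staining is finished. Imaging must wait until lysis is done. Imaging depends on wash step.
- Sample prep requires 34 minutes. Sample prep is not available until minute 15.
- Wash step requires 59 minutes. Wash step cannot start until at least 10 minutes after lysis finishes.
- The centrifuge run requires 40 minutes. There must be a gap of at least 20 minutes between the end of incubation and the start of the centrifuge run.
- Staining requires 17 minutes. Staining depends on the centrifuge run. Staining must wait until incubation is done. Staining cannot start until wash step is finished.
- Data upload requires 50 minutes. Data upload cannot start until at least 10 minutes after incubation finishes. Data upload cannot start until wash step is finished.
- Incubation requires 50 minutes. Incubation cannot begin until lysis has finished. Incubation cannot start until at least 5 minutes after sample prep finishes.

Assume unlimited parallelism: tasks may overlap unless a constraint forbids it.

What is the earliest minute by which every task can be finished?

Sample prep cannot begin until its own release at minute 15. It runs from minute 15 to 15 + 34 = minute 49.
Lysis waits on sample prep (finishes minute 49), so it starts at minute 49 and finishes at 49 + 25 = minute 74.
After lysis (finishes minute 74, plus 10-minute gap → minute 84), wash step can start at minute 84 and finishes at minute 143.
For incubation: lysis (finishes minute 74); sample prep (finishes minute 49, plus 5-minute gap → minute 54). Taking the maximum gives a start of minute 74, and it finishes at 74 + 50 = minute 124.
For data upload: incubation (finishes minute 124, plus 10-minute gap → minute 134); wash step (finishes minute 143). Taking the maximum gives a start of minute 143, and it finishes at 143 + 50 = minute 193.
The centrifuge run cannot begin until incubation (finishes minute 124, plus 20-minute gap → minute 144). It runs from minute 144 to 144 + 40 = minute 184.
Staining has to wait for the centrifuge run (finishes minute 184); incubation (finishes minute 124); wash step (finishes minute 143). The latest of these is minute 184, so staining runs minute 184 to 184 + 17 = minute 201.
Imaging needs all of staining (finishes minute 201); lysis (finishes minute 74); wash step (finishes minute 143). That puts its earliest start at minute 201; it finishes at 201 + 18 = minute 219.
All tasks are finished once the last one completes. Finish times: Sample prep at 49, Lysis at 74, Incubation at 124, The centrifuge run at 184, Wash step at 143, Staining at 201, Imaging at 219, Data upload at 193. The latest is minute 219.

219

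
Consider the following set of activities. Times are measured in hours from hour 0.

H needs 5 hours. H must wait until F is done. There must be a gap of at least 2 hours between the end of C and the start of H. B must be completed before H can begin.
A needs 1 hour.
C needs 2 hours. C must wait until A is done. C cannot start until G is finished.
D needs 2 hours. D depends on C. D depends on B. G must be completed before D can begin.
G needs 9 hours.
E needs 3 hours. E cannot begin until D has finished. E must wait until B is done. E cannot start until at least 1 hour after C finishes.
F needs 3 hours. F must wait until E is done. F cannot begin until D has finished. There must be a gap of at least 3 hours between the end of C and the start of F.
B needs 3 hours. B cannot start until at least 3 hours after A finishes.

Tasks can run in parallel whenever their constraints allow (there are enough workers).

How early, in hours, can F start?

16

G can start immediately at hour 0; it finishes at hour 9.
Nothing blocks A, so it runs from hour 0 to hour 1.
C has to wait for A (finishes hour 1); G (finishes hour 9). The latest of these is hour 9, so C runs hour 9 to 9 + 2 = hour 11.
B cannot begin until A (finishes hour 1, plus 3-hour gap → hour 4). It runs from hour 4 to 4 + 3 = hour 7.
For D: C (finishes hour 11); B (finishes hour 7); G (finishes hour 9). Taking the maximum gives a start of hour 11, and it finishes at 11 + 2 = hour 13.
E needs all of D (finishes hour 13); B (finishes hour 7); C (finishes hour 11, plus 1-hour gap → hour 12). That puts its earliest start at hour 13; it finishes at 13 + 3 = hour 16.
F waits on E (finishes hour 16); D (finishes hour 13); C (finishes hour 11, plus 3-hour gap → hour 14). The latest of these is hour 16, which is the earliest F can start.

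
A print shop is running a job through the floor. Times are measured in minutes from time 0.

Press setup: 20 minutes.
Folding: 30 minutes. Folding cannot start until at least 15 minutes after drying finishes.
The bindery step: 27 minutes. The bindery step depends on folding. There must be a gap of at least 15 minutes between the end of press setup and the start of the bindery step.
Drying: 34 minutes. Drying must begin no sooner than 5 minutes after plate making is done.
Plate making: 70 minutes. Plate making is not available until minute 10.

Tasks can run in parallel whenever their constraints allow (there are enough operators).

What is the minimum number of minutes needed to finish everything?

Nothing blocks press setup, so it runs from minute 0 to minute 20.
After its own release at minute 10, plate making can start at minute 10 and finishes at minute 80.
Drying cannot begin until plate making (finishes minute 80, plus 5-minute gap → minute 85). It runs from minute 85 to 85 + 34 = minute 119.
After drying (finishes minute 119, plus 15-minute gap → minute 134), folding can start at minute 134 and finishes at minute 164.
The bindery step cannot start until folding (finishes minute 164); press setup (finishes minute 20, plus 15-minute gap → minute 35). The controlling bound is minute 164, so the bindery step finishes at 164 + 27 = minute 191.
All tasks are finished once the last one completes. Finish times: Plate making at 80, Press setup at 20, Drying at 119, Folding at 164, The bindery step at 191. The latest is minute 191.

191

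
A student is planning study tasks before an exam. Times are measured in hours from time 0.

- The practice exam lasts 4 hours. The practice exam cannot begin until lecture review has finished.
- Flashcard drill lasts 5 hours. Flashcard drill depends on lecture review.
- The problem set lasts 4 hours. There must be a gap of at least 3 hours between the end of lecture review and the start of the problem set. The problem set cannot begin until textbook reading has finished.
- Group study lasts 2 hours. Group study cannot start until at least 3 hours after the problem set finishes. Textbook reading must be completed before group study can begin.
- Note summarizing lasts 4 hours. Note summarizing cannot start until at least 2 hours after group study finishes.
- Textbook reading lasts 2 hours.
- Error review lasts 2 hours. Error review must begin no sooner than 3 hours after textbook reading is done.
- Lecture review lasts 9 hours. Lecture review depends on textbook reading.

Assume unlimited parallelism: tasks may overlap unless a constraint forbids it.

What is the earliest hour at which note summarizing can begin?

Textbook reading can start immediately at hour 0; it finishes at hour 2.
Lecture review waits on textbook reading (finishes hour 2), so it starts at hour 2 and finishes at 2 + 9 = hour 11.
For the problem set: lecture review (finishes hour 11, plus 3-hour gap → hour 14); textbook reading (finishes hour 2). Taking the maximum gives a start of hour 14, and it finishes at 14 + 4 = hour 18.
Group study needs all of the problem set (finishes hour 18, plus 3-hour gap → hour 21); textbook reading (finishes hour 2). That puts its earliest start at hour 21; it finishes at 21 + 2 = hour 23.
Note summarizing waits on group study (finishes hour 23, plus 2-hour gap → hour 25), so the earliest it can start is hour 25.

25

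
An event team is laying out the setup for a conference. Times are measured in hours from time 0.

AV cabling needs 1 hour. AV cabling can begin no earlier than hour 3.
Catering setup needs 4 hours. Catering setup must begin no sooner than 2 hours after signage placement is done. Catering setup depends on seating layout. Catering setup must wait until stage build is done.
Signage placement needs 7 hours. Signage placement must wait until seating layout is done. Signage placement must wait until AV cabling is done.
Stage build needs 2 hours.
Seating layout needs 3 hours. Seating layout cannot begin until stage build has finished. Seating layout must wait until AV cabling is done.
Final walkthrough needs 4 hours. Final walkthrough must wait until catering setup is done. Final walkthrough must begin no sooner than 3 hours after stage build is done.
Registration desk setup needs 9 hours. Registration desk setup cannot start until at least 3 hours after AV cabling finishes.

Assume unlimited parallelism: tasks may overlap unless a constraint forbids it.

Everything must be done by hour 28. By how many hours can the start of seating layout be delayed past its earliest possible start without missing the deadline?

4

After its own release at hour 3, AV cabling can start at hour 3 and finishes at hour 4.
Stage build can start immediately at hour 0; it finishes at hour 2.
Seating layout needs all of stage build (finishes hour 2); AV cabling (finishes hour 4). That puts its earliest start at hour 4; it finishes at 4 + 3 = hour 7.

Working backward from the deadline:
To finish by hour 28, final walkthrough (duration 4) must start no later than hour 24.
Since final walkthrough (must start by hour 24) depends on it, catering setup must finish by hour 24. Backing off its 4-hour duration gives a latest start of hour 20.
Signage placement feeds into catering setup (must start by hour 20, minus 2-hour gap → hour 18); so signage placement must finish by hour 18 and therefore start by hour 11.
Seating layout must finish in time for signage placement (must start by hour 11); catering setup (must start by hour 20). The tightest is hour 11, so seating layout must start by 11 − 3 = hour 8.
So seating layout can start as early as hour 4 and as late as hour 8, giving 8 − 4 = 4 hours of slack.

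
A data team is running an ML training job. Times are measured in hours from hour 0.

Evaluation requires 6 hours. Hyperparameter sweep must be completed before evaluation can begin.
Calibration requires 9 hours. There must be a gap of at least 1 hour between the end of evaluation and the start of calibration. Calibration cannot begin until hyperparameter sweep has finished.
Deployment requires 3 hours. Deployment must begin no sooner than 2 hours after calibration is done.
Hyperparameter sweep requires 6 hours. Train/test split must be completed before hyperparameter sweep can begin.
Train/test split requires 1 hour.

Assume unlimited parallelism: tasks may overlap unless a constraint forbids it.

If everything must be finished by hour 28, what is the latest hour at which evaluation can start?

Deployment has no dependents, so it just needs to finish by hour 28. Starting by 28 − 3 = hour 25 achieves that.
Calibration has to be done before deployment (must start by hour 25, minus 2-hour gap → hour 23). That means finishing by hour 23, i.e. starting by 23 − 9 = hour 14.
Since calibration (must start by hour 14, minus 1-hour gap → hour 13) depends on it, evaluation must finish by hour 13. Backing off its 6-hour duration gives a latest start of hour 7.

7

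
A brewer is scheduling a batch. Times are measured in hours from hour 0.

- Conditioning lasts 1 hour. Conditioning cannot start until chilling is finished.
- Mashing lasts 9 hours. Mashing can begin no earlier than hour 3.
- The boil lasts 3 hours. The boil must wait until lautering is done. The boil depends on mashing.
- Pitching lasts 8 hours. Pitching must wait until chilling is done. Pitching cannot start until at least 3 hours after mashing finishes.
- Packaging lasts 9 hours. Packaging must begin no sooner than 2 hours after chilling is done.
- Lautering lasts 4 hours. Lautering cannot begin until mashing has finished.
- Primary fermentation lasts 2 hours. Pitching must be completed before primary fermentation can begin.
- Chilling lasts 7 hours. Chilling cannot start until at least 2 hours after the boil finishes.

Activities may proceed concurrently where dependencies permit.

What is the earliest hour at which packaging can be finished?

39

After its own release at hour 3, mashing can start at hour 3 and finishes at hour 12.
Lautering waits on mashing (finishes hour 12), so it starts at hour 12 and finishes at 12 + 4 = hour 16.
The boil cannot start until lautering (finishes hour 16); mashing (finishes hour 12). The controlling bound is hour 16, so the boil finishes at 16 + 3 = hour 19.
Chilling waits on the boil (finishes hour 19, plus 2-hour gap → hour 21), so it starts at hour 21 and finishes at 21 + 7 = hour 28.
Packaging cannot begin until chilling (finishes hour 28, plus 2-hour gap → hour 30). It runs from hour 30 to 30 + 9 = hour 39.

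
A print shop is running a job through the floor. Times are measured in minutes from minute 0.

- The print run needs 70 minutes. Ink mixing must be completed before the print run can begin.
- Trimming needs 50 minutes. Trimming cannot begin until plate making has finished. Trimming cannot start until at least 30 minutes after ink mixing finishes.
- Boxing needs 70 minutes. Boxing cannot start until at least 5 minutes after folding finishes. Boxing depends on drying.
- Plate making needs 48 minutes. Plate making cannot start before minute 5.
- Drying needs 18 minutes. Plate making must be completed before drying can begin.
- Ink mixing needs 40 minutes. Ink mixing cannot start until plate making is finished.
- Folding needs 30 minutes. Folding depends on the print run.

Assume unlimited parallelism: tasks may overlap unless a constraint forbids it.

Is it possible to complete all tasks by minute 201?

No

Plate making cannot begin until its own release at minute 5. It runs from minute 5 to 5 + 48 = minute 53.
Drying cannot begin until plate making (finishes minute 53). It runs from minute 53 to 53 + 18 = minute 71.
Ink mixing waits on plate making (finishes minute 53), so it starts at minute 53 and finishes at 53 + 40 = minute 93.
Trimming has to wait for plate making (finishes minute 53); ink mixing (finishes minute 93, plus 30-minute gap → minute 123). The latest of these is minute 123, so trimming runs minute 123 to 123 + 50 = minute 173.
After ink mixing (finishes minute 93), the print run can start at minute 93 and finishes at minute 163.
Folding cannot begin until the print run (finishes minute 163). It runs from minute 163 to 163 + 30 = minute 193.
For boxing: folding (finishes minute 193, plus 5-minute gap → minute 198); drying (finishes minute 71). Taking the maximum gives a start of minute 198, and it finishes at 198 + 70 = minute 268.
The earliest everything can be done is minute 268, which is after the deadline of 201, so it is not possible.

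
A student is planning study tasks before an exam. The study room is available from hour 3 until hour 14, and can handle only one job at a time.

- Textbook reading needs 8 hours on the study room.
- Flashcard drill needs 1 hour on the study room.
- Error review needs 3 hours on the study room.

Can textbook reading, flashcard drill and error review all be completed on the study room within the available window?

The study room window is 14 − 3 = 11 hours.
Running back to back, the jobs need 8 + 1 + 3 = 12 hours on the study room.
Since 12 > 11, they cannot all fit.

No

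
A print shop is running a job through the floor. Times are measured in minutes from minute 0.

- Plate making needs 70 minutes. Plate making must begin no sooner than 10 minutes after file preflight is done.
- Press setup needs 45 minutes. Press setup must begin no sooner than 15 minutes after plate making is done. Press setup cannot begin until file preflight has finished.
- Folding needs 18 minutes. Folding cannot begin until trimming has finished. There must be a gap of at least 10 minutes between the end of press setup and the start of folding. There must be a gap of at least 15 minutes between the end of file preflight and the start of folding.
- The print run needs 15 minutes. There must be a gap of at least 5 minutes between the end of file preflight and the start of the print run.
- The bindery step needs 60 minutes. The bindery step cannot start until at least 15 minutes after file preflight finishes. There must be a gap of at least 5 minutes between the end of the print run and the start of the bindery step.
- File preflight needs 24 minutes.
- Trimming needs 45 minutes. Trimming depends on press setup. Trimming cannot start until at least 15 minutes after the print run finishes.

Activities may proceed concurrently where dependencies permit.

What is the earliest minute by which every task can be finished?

File preflight has no prerequisites, so it starts at minute 0 and finishes at minute 24.
The print run cannot begin until file preflight (finishes minute 24, plus 5-minute gap → minute 29). It runs from minute 29 to 29 + 15 = minute 44.
The bindery step needs all of file preflight (finishes minute 24, plus 15-minute gap → minute 39); the print run (finishes minute 44, plus 5-minute gap → minute 49). That puts its earliest start at minute 49; it finishes at 49 + 60 = minute 109.
Plate making waits on file preflight (finishes minute 24, plus 10-minute gap → minute 34), so it starts at minute 34 and finishes at 34 + 70 = minute 104.
Press setup cannot start until plate making (finishes minute 104, plus 15-minute gap → minute 119); file preflight (finishes minute 24). The controlling bound is minute 119, so press setup finishes at 119 + 45 = minute 164.
Trimming cannot start until press setup (finishes minute 164); the print run (finishes minute 44, plus 15-minute gap → minute 59). The controlling bound is minute 164, so trimming finishes at 164 + 45 = minute 209.
Folding has to wait for trimming (finishes minute 209); press setup (finishes minute 164, plus 10-minute gap → minute 174); file preflight (finishes minute 24, plus 15-minute gap → minute 39). The latest of these is minute 209, so folding runs minute 209 to 209 + 18 = minute 227.
All tasks are finished once the last one completes. Finish times: File preflight at 24, Plate making at 104, Press setup at 164, The print run at 44, Trimming at 209, Folding at 227, The bindery step at 109. The latest is minute 227.

227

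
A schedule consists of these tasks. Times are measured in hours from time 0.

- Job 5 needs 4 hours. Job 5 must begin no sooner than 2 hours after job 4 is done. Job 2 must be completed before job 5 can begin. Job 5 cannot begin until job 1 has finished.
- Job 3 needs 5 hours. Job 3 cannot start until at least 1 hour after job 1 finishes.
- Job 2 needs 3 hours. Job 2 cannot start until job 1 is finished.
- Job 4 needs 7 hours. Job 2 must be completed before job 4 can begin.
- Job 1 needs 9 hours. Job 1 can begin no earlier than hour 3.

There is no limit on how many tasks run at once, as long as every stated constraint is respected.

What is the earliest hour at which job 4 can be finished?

22

Job 1 cannot begin until its own release at hour 3. It runs from hour 3 to 3 + 9 = hour 12.
Job 2 cannot begin until job 1 (finishes hour 12). It runs from hour 12 to 12 + 3 = hour 15.
Job 4 waits on job 2 (finishes hour 15), so it starts at hour 15 and finishes at 15 + 7 = hour 22.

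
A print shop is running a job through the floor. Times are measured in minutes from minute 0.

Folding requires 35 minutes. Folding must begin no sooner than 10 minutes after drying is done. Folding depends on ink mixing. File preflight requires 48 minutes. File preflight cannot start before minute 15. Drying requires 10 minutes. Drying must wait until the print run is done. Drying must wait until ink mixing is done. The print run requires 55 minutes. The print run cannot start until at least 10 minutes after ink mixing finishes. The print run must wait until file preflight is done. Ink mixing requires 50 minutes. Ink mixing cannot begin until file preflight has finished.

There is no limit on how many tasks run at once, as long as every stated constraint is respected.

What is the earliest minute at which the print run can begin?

123

File preflight waits on its own release at minute 15, so it starts at minute 15 and finishes at 15 + 48 = minute 63.
Ink mixing cannot begin until file preflight (finishes minute 63). It runs from minute 63 to 63 + 50 = minute 113.
The print run waits on ink mixing (finishes minute 113, plus 10-minute gap → minute 123); file preflight (finishes minute 63). The latest of these is minute 123, which is the earliest the print run can start.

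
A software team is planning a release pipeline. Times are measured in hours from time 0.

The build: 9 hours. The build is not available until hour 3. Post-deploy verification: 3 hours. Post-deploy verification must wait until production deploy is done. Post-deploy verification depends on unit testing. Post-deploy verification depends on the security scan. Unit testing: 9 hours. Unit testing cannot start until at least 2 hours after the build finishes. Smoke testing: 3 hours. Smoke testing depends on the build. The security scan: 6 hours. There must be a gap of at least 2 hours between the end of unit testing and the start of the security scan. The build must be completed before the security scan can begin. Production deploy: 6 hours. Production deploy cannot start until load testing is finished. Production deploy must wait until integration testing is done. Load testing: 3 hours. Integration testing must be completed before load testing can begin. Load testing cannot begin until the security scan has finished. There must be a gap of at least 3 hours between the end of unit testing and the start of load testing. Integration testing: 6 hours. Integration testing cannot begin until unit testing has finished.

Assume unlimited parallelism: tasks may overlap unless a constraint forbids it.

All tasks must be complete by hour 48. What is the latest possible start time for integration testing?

To finish by hour 48, post-deploy verification (duration 3) must start no later than hour 45.
Production deploy must finish before post-deploy verification (must start by hour 45). With a 6-hour duration, production deploy must start by 45 − 6 = hour 39.
Load testing must finish before production deploy (must start by hour 39). With a 3-hour duration, load testing must start by 39 − 3 = hour 36.
Integration testing feeds load testing (must start by hour 36); production deploy (must start by hour 39). Taking the minimum, integration testing must finish by hour 36 and start by 36 − 6 = hour 30.

30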